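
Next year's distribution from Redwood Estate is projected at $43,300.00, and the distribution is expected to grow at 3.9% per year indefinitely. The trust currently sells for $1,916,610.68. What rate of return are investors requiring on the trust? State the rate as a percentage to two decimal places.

6.16%

P = D₁/(r − g) ⇒ r = D₁/P + g = $43,300.0000/$1,916,610.68 + 0.039 = 0.022592 + 0.039 = 0.061592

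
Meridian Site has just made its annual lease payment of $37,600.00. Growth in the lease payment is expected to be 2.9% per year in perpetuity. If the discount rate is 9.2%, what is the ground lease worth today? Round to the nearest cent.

$614133.33

D₁ = D₀ × (1 + g) = $37,600.00 × 1.029 = $38,690.4000
Growing perpetuity: P = D₁ / (r − g) = $38,690.4000 / (0.092 − 0.029) = $614,133.33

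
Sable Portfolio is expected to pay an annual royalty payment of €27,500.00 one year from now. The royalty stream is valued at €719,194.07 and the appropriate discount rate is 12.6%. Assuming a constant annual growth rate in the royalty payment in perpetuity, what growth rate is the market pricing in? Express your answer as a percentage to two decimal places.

8.78%

P = D₁/(r−g) ⇒ g = r − D₁/P = 0.126 − €27,500.00/€719,194.07 = 0.087763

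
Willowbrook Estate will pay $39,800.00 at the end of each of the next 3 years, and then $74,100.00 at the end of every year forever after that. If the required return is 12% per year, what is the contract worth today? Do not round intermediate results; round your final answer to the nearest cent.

$535117.19

PV of 3-year annuity: $39,800.00 × [1 − (1+0.12)^−3] / 0.12 = 95592.88448
Perpetuity value at year 3: $74,100.00 / 0.12 = 617500.00000
PV of perpetuity: 617500.00000 / (1+0.12)^3 = 439524.30302
Total PV = 95592.88448 + 439524.30302 = 535117.18750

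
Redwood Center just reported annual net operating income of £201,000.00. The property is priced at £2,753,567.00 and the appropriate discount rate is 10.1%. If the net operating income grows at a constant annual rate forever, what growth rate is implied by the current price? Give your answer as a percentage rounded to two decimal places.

2.61%

P = D₀(1+g)/(r−g) ⇒ P(r−g) = D₀(1+g) ⇒ g(P+D₀) = P·r − D₀
g = (P·r − D₀)/(P + D₀) = (£2,753,567.00×0.101 − £201,000.00) / (£2,753,567.00 + £201,000.00) = 0.026099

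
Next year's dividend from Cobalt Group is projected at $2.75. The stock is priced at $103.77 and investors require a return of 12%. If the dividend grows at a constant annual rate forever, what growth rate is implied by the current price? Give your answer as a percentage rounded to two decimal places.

9.35%

P = D₁/(r−g) ⇒ g = r − D₁/P = 0.12 − $2.75/$103.77 = 0.093499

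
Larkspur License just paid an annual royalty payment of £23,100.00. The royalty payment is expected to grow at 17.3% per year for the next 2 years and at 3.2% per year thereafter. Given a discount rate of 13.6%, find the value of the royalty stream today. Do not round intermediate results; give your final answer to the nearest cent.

D_1 = 27096.30000
D_2 = 31783.95990
Terminal value at year 2: TV = D_2×(1+g_2)/(r−g_2) = 32801.04662/0.104 = 315394.67901
P_0 = D_1/(1+r)^1 + D_2/(1+r)^2 + TV/(1+r)^2
    = 23852.37676 + 24629.25875 + 244398.02914 = 292879.66465

£292879.66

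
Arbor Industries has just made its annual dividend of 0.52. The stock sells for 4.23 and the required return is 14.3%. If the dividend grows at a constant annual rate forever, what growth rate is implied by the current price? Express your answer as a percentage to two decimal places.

1.79%

P = D₀(1+g)/(r−g) ⇒ P(r−g) = D₀(1+g) ⇒ g(P+D₀) = P·r − D₀
g = (P·r − D₀)/(P + D₀) = (4.23×0.143 − 0.52) / (4.23 + 0.52) = 0.017872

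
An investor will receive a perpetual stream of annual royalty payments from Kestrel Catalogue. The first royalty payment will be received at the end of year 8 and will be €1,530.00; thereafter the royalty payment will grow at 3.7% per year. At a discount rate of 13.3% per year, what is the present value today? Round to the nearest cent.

€6649.83

Value at end of year 7: C₁ / (r − g) = €1,530.00 / (0.133 − 0.037) = €15,937.5000
Discount to today: PV = €15,937.5000 / (1 + 0.133)^7 = €15,937.5000 / 2.396676 = €6,649.83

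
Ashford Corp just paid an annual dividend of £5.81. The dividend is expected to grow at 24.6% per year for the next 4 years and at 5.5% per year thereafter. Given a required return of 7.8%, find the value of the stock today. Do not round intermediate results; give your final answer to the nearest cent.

£509.48

D_1 = 7.23926
D_2 = 9.02012
D_3 = 11.23907
D_4 = 14.00388
Terminal value at year 4: TV = D_4×(1+g_2)/(r−g_2) = 14.77409/0.023 = 642.35177
P_0 = D_1/(1+r)^1 + D_2/(1+r)^2 + D_3/(1+r)^3 + D_4/(1+r)^4 + TV/(1+r)^4
    = 6.71545 + 7.76202 + 8.97168 + 10.36987 + 475.66137 = 509.48040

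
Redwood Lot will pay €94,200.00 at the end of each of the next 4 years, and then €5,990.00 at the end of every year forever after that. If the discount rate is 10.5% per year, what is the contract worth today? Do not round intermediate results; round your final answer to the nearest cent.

€333661.68

PV of 4-year annuity: €94,200.00 × [1 − (1+0.105)^−4] / 0.105 = 295397.85534
Perpetuity value at year 4: €5,990.00 / 0.105 = 57047.61905
PV of perpetuity: 57047.61905 / (1+0.105)^4 = 38263.82761
Total PV = 295397.85534 + 38263.82761 = 333661.68295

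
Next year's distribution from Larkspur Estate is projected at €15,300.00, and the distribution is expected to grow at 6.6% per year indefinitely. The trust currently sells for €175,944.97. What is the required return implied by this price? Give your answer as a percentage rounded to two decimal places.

15.30%

P = D₁/(r − g) ⇒ r = D₁/P + g = €15,300.0000/€175,944.97 + 0.066 = 0.086959 + 0.066 = 0.152959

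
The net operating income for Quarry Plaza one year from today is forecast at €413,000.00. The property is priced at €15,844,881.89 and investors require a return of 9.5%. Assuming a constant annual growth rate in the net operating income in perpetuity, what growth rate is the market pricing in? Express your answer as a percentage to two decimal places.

P = D₁/(r−g) ⇒ g = r − D₁/P = 0.095 − €413,000.00/€15,844,881.89 = 0.068935

6.89%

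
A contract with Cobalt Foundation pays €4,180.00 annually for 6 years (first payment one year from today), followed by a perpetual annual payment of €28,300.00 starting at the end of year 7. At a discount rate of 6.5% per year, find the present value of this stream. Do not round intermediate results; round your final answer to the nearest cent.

PV of 6-year annuity: €4,180.00 × [1 − (1+0.065)^−6] / 0.065 = 20235.43667
Perpetuity value at year 6: €28,300.00 / 0.065 = 435384.61538
PV of perpetuity: 435384.61538 / (1+0.065)^6 = 298383.93172
Total PV = 20235.43667 + 298383.93172 = 318619.36839

€318619.37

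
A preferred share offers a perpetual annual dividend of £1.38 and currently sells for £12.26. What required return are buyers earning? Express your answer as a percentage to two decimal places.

11.26%

P = C/r ⇒ r = C/P = £1.38/£12.26 = 0.112561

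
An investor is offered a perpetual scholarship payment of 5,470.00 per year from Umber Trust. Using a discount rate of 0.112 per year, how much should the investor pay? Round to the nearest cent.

Level perpetuity: PV = C / r = 5,470.00 / 0.112 = 48,839.29

48839.29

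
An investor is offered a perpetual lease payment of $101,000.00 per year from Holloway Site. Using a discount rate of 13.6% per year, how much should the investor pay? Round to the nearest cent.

$742647.06

Level perpetuity: PV = C / r = $101,000.00 / 0.136 = $742,647.06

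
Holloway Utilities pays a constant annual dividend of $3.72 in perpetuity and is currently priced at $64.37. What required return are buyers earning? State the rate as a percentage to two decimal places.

5.78%

P = C/r ⇒ r = C/P = $3.72/$64.37 = 0.057791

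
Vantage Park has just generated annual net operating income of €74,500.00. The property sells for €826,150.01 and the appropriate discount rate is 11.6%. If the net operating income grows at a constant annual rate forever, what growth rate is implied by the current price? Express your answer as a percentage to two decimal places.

2.37%

P = D₀(1+g)/(r−g) ⇒ P(r−g) = D₀(1+g) ⇒ g(P+D₀) = P·r − D₀
g = (P·r − D₀)/(P + D₀) = (€826,150.01×0.116 − €74,500.00) / (€826,150.01 + €74,500.00) = 0.023687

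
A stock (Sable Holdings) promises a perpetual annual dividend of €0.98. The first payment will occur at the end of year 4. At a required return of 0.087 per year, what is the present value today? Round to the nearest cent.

€8.77

Value at end of year 3: C / r = €0.98 / 0.087 = €11.2644
Discount to today: PV = €11.2644 / (1 + 0.087)^3 = €11.2644 / 1.284366 = €8.77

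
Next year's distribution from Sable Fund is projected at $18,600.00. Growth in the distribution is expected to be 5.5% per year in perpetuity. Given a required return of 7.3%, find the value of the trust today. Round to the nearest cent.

$1033333.33

Growing perpetuity: P = D₁ / (r − g) = $18,600.0000 / (0.073 − 0.055) = $1,033,333.33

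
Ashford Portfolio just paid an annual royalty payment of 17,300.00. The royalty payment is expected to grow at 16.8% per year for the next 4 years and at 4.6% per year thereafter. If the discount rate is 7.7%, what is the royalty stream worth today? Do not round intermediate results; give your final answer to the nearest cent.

D_1 = 20206.40000
D_2 = 23601.07520
D_3 = 27566.05583
D_4 = 32197.15321
Terminal value at year 4: TV = D_4×(1+g_2)/(r−g_2) = 33678.22226/0.031 = 1086394.26650
P_0 = D_1/(1+r)^1 + D_2/(1+r)^2 + D_3/(1+r)^3 + D_4/(1+r)^4 + TV/(1+r)^4
    = 18761.74559 + 20346.99986 + 22066.19855 + 23930.65915 + 807466.75710 = 892572.36025

892572.36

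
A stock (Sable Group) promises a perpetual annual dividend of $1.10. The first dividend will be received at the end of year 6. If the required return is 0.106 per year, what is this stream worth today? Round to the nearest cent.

Value at end of year 5: C / r = $1.10 / 0.106 = $10.3774
Discount to today: PV = $10.3774 / (1 + 0.106)^5 = $10.3774 / 1.654915 = $6.27

$6.27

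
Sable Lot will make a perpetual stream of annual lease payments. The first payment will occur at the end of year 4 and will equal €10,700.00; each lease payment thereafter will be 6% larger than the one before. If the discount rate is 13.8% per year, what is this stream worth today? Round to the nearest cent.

€93081.29

Value at end of year 3: C₁ / (r − g) = €10,700.00 / (0.138 − 0.06) = €137,179.4872
Discount to today: PV = €137,179.4872 / (1 + 0.138)^3 = €137,179.4872 / 1.473760 = €93,081.29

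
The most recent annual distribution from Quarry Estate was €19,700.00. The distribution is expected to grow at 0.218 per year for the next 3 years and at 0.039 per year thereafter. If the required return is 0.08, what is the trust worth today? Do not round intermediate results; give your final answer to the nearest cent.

D_1 = 23994.60000
D_2 = 29225.42280
D_3 = 35596.56497
Terminal value at year 3: TV = D_3×(1+g_2)/(r−g_2) = 36984.83100/0.041 = 902069.04888
P_0 = D_1/(1+r)^1 + D_2/(1+r)^2 + D_3/(1+r)^3 + TV/(1+r)^3
    = 22217.22222 + 25056.08951 + 28257.70094 + 716091.49463 = 791622.50730

€791622.51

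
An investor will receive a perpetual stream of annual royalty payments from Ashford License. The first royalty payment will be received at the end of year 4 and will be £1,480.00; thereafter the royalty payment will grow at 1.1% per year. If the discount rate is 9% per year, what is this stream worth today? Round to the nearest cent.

£14466.22

Value at end of year 3: C₁ / (r − g) = £1,480.00 / (0.09 − 0.011) = £18,734.1772
Discount to today: PV = £18,734.1772 / (1 + 0.09)^3 = £18,734.1772 / 1.295029 = £14,466.22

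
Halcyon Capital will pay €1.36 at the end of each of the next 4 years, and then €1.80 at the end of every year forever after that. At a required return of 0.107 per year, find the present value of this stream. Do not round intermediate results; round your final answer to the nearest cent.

€15.45

PV of 4-year annuity: €1.36 × [1 − (1+0.107)^−4] / 0.107 = 4.24649
Perpetuity value at year 4: €1.80 / 0.107 = 16.82243
PV of perpetuity: 16.82243 / (1+0.107)^4 = 11.20207
Total PV = 4.24649 + 11.20207 = 15.44856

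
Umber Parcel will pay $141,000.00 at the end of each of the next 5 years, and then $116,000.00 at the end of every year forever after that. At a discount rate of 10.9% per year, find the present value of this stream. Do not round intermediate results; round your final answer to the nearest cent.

PV of 5-year annuity: $141,000.00 × [1 − (1+0.109)^−5] / 0.109 = 522435.04680
Perpetuity value at year 5: $116,000.00 / 0.109 = 1064220.18349
PV of perpetuity: 1064220.18349 / (1+0.109)^5 = 634415.46413
Total PV = 522435.04680 + 634415.46413 = 1156850.51093

$1156850.51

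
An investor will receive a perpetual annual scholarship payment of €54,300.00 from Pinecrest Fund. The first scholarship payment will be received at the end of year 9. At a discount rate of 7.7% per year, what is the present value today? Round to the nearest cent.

€389568.18

Value at end of year 8: C / r = €54,300.00 / 0.077 = €705,194.8052
Discount to today: PV = €705,194.8052 / (1 + 0.077)^8 = €705,194.8052 / 1.810196 = €389,568.18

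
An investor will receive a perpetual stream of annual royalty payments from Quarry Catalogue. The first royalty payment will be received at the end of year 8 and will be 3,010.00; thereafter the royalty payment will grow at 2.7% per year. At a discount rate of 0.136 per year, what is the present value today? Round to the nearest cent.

11310.76

Value at end of year 7: C₁ / (r − g) = 3,010.00 / (0.136 − 0.027) = 27,614.6789
Discount to today: PV = 27,614.6789 / (1 + 0.136)^7 = 27,614.6789 / 2.441453 = 11,310.76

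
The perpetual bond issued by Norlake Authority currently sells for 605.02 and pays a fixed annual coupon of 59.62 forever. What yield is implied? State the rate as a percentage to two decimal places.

P = C/r ⇒ r = C/P = 59.62/605.02 = 0.098542

9.85%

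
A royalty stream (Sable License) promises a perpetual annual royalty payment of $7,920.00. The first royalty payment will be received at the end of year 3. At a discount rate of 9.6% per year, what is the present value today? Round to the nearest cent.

$68680.40

Value at end of year 2: C / r = $7,920.00 / 0.096 = $82,500.0000
Discount to today: PV = $82,500.0000 / (1 + 0.096)^2 = $82,500.0000 / 1.201216 = $68,680.40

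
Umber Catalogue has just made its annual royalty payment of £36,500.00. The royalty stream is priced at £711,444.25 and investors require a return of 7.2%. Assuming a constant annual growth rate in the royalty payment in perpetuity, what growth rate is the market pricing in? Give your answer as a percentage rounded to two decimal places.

1.97%

P = D₀(1+g)/(r−g) ⇒ P(r−g) = D₀(1+g) ⇒ g(P+D₀) = P·r − D₀
g = (P·r − D₀)/(P + D₀) = (£711,444.25×0.072 − £36,500.00) / (£711,444.25 + £36,500.00) = 0.019686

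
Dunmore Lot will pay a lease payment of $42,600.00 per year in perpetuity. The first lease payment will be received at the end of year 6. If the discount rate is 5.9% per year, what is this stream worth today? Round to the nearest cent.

Value at end of year 5: C / r = $42,600.00 / 0.059 = $722,033.8983
Discount to today: PV = $722,033.8983 / (1 + 0.059)^5 = $722,033.8983 / 1.331925 = $542,097.98

$542097.98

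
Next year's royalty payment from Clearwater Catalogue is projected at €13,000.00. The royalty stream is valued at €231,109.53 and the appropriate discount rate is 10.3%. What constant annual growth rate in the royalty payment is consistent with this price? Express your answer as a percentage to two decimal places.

4.67%

P = D₁/(r−g) ⇒ g = r − D₁/P = 0.103 − €13,000.00/€231,109.53 = 0.046750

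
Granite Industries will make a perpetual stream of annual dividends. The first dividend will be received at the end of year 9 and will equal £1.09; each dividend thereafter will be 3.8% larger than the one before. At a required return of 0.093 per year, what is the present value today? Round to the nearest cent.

Value at end of year 8: C₁ / (r − g) = £1.09 / (0.093 − 0.038) = £19.8182
Discount to today: PV = £19.8182 / (1 + 0.093)^8 = £19.8182 / 2.036861 = £9.73

£9.73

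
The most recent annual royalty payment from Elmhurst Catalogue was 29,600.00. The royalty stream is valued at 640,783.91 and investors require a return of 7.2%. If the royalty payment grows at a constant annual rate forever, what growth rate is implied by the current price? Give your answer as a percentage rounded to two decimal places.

2.47%

P = D₀(1+g)/(r−g) ⇒ P(r−g) = D₀(1+g) ⇒ g(P+D₀) = P·r − D₀
g = (P·r − D₀)/(P + D₀) = (640,783.91×0.072 − 29,600.00) / (640,783.91 + 29,600.00) = 0.024667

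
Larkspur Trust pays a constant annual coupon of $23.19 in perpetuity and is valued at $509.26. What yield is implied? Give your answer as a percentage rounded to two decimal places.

4.55%

P = C/r ⇒ r = C/P = $23.19/$509.26 = 0.045537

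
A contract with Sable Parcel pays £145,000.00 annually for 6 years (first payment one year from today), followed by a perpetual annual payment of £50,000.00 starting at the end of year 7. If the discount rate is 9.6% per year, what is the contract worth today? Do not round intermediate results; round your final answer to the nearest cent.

PV of 6-year annuity: £145,000.00 × [1 − (1+0.096)^−6] / 0.096 = 638984.78583
Perpetuity value at year 6: £50,000.00 / 0.096 = 520833.33333
PV of perpetuity: 520833.33333 / (1+0.096)^6 = 300493.75201
Total PV = 638984.78583 + 300493.75201 = 939478.53784

£939478.54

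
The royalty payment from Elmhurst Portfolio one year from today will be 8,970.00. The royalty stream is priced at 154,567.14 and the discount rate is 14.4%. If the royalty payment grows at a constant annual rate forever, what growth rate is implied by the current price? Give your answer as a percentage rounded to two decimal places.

8.60%

P = D₁/(r−g) ⇒ g = r − D₁/P = 0.144 − 8,970.00/154,567.14 = 0.085967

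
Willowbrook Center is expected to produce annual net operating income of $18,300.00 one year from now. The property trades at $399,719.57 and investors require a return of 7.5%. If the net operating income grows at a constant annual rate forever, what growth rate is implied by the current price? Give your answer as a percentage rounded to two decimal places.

2.92%

P = D₁/(r−g) ⇒ g = r − D₁/P = 0.075 − $18,300.00/$399,719.57 = 0.029218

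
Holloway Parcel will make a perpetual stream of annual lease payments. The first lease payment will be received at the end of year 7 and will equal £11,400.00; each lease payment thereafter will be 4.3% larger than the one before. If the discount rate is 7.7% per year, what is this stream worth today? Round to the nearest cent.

Value at end of year 6: C₁ / (r − g) = £11,400.00 / (0.077 − 0.043) = £335,294.1176
Discount to today: PV = £335,294.1176 / (1 + 0.077)^6 = £335,294.1176 / 1.560609 = £214,848.20

£214848.20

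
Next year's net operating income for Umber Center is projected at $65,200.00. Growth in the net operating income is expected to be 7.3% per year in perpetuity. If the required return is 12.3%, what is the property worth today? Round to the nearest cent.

Growing perpetuity: P = D₁ / (r − g) = $65,200.0000 / (0.123 − 0.073) = $1,304,000.00

$1304000.00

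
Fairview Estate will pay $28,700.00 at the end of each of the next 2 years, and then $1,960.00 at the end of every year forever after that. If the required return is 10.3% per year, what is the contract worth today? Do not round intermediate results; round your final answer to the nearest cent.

$65251.22

PV of 2-year annuity: $28,700.00 × [1 − (1+0.103)^−2] / 0.103 = 49610.10481
Perpetuity value at year 2: $1,960.00 / 0.103 = 19029.12621
PV of perpetuity: 19029.12621 / (1+0.103)^2 = 15641.11906
Total PV = 49610.10481 + 15641.11906 = 65251.22386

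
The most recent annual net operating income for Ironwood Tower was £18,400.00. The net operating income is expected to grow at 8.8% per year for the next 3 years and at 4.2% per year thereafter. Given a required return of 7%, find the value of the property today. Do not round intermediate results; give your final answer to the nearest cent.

D_1 = 20019.20000
D_2 = 21780.88960
D_3 = 23697.60788
Terminal value at year 3: TV = D_3×(1+g_2)/(r−g_2) = 24692.90742/0.028 = 881889.55057
P_0 = D_1/(1+r)^1 + D_2/(1+r)^2 + D_3/(1+r)^3 + TV/(1+r)^3
    = 18709.53271 + 19024.27251 + 19344.30700 + 719884.56778 = 776962.68001

£776962.68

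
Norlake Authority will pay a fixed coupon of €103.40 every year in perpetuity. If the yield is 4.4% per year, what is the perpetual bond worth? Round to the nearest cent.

Level perpetuity: PV = C / r = €103.40 / 0.044 = €2,350.00

€2350.00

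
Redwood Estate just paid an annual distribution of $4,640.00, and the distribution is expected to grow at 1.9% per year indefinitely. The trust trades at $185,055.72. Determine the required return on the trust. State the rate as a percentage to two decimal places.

4.45%

D₁ = $4,640.00 × 1.019 = $4,728.1600
P = D₁/(r − g) ⇒ r = D₁/P + g = $4,728.1600/$185,055.72 + 0.019 = 0.025550 + 0.019 = 0.044550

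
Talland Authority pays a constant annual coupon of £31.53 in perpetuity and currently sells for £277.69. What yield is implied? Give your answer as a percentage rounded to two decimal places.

11.35%

P = C/r ⇒ r = C/P = £31.53/£277.69 = 0.113544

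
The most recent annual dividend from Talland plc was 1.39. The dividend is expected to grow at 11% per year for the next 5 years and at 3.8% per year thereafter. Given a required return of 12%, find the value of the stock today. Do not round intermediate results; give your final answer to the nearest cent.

23.59

D_1 = 1.54290
D_2 = 1.71262
D_3 = 1.90101
D_4 = 2.11012
D_5 = 2.34223
Terminal value at year 5: TV = D_5×(1+g_2)/(r−g_2) = 2.43124/0.082 = 29.64921
P_0 = D_1/(1+r)^1 + D_2/(1+r)^2 + D_3/(1+r)^3 + D_4/(1+r)^4 + D_5/(1+r)^5 + TV/(1+r)^5
    = 1.37759 + 1.36529 + 1.35310 + 1.34102 + 1.32904 + 16.82376 = 23.58980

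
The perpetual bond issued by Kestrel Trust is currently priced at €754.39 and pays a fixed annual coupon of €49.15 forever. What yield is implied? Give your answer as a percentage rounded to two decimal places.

P = C/r ⇒ r = C/P = €49.15/€754.39 = 0.065152

6.52%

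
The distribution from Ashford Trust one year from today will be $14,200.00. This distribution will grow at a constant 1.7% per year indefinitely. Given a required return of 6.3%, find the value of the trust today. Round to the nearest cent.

Growing perpetuity: P = D₁ / (r − g) = $14,200.0000 / (0.063 − 0.017) = $308,695.65

$308695.65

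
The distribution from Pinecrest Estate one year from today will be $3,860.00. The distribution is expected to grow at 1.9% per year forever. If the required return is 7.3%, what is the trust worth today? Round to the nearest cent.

$71481.48

Growing perpetuity: P = D₁ / (r − g) = $3,860.0000 / (0.073 − 0.019) = $71,481.48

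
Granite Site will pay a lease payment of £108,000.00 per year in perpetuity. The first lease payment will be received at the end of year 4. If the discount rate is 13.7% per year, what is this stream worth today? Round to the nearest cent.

£536317.29

Value at end of year 3: C / r = £108,000.00 / 0.137 = £788,321.1679
Discount to today: PV = £788,321.1679 / (1 + 0.137)^3 = £788,321.1679 / 1.469878 = £536,317.29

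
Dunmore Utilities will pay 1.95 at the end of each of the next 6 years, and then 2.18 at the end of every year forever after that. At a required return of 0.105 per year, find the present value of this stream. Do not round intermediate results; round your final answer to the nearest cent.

PV of 6-year annuity: 1.95 × [1 − (1+0.105)^−6] / 0.105 = 8.36975
Perpetuity value at year 6: 2.18 / 0.105 = 20.76190
PV of perpetuity: 20.76190 / (1+0.105)^6 = 11.40495
Total PV = 8.36975 + 11.40495 = 19.77470

19.77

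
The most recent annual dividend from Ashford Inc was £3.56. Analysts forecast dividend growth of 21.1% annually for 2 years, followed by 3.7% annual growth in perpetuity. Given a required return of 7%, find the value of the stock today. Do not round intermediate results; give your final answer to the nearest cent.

£151.89

D_1 = 4.31116
D_2 = 5.22081
Terminal value at year 2: TV = D_2×(1+g_2)/(r−g_2) = 5.41398/0.033 = 164.06015
P_0 = D_1/(1+r)^1 + D_2/(1+r)^2 + TV/(1+r)^2
    = 4.02912 + 4.56006 + 143.29649 = 151.88567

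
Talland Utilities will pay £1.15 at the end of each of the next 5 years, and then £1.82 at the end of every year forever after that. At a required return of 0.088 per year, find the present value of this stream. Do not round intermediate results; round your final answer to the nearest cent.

PV of 5-year annuity: £1.15 × [1 − (1+0.088)^−5] / 0.088 = 4.49641
Perpetuity value at year 5: £1.82 / 0.088 = 20.68182
PV of perpetuity: 20.68182 / (1+0.088)^5 = 13.56576
Total PV = 4.49641 + 13.56576 = 18.06217

£18.06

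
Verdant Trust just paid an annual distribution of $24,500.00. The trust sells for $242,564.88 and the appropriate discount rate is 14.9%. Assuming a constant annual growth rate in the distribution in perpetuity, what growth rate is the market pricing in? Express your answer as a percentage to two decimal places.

4.36%

P = D₀(1+g)/(r−g) ⇒ P(r−g) = D₀(1+g) ⇒ g(P+D₀) = P·r − D₀
g = (P·r − D₀)/(P + D₀) = ($242,564.88×0.149 − $24,500.00) / ($242,564.88 + $24,500.00) = 0.043593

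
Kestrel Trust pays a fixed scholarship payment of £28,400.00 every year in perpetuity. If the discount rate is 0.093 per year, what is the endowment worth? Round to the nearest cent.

£305376.34

Level perpetuity: PV = C / r = £28,400.00 / 0.093 = £305,376.34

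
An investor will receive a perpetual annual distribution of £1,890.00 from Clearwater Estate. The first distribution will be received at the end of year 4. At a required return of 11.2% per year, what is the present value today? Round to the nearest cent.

£12272.40

Value at end of year 3: C / r = £1,890.00 / 0.112 = £16,875.0000
Discount to today: PV = £16,875.0000 / (1 + 0.112)^3 = £16,875.0000 / 1.375037 = £12,272.40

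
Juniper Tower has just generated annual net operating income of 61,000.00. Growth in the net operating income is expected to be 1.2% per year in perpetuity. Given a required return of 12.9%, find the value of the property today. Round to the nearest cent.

527623.93

D₁ = D₀ × (1 + g) = 61,000.00 × 1.012 = 61,732.0000
Growing perpetuity: P = D₁ / (r − g) = 61,732.0000 / (0.129 − 0.012) = 527,623.93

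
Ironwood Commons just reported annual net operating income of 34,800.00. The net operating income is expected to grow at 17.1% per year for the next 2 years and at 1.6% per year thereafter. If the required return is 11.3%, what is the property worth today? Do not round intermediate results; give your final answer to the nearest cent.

478617.41

D_1 = 40750.80000
D_2 = 47719.18680
Terminal value at year 2: TV = D_2×(1+g_2)/(r−g_2) = 48482.69379/0.097 = 499821.58545
P_0 = D_1/(1+r)^1 + D_2/(1+r)^2 + TV/(1+r)^2
    = 36613.47709 + 38521.45703 + 403482.47773 = 478617.41184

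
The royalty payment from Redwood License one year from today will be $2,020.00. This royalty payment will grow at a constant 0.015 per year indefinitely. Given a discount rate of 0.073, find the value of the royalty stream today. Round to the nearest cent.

$34827.59

Growing perpetuity: P = D₁ / (r − g) = $2,020.0000 / (0.073 − 0.015) = $34,827.59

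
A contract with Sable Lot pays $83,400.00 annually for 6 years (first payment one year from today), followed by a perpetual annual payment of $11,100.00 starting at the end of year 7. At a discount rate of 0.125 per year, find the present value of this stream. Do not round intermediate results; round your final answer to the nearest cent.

$381892.53

PV of 6-year annuity: $83,400.00 × [1 − (1+0.125)^−6] / 0.125 = 338090.13305
Perpetuity value at year 6: $11,100.00 / 0.125 = 88800.00000
PV of perpetuity: 88800.00000 / (1+0.125)^6 = 43802.39236
Total PV = 338090.13305 + 43802.39236 = 381892.52542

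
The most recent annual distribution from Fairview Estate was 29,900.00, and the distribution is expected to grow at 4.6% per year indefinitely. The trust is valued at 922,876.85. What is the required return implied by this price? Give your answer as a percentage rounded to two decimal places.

D₁ = 29,900.00 × 1.046 = 31,275.4000
P = D₁/(r − g) ⇒ r = D₁/P + g = 31,275.4000/922,876.85 + 0.046 = 0.033889 + 0.046 = 0.079889

7.99%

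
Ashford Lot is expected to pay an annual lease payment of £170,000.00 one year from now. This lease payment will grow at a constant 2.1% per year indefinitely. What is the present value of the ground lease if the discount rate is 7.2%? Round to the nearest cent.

£3333333.33

Growing perpetuity: P = D₁ / (r − g) = £170,000.0000 / (0.072 − 0.021) = £3,333,333.33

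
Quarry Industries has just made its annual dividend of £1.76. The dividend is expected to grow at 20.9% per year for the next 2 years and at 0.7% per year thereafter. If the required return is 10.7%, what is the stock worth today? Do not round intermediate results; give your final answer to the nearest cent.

£25.16

D_1 = 2.12784
D_2 = 2.57256
Terminal value at year 2: TV = D_2×(1+g_2)/(r−g_2) = 2.59057/0.1 = 25.90566
P_0 = D_1/(1+r)^1 + D_2/(1+r)^2 + TV/(1+r)^2
    = 1.92217 + 2.09928 + 21.13973 = 25.16118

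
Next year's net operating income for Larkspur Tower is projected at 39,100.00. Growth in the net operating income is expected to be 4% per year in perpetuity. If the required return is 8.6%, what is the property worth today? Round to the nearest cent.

Growing perpetuity: P = D₁ / (r − g) = 39,100.0000 / (0.086 − 0.04) = 850,000.00

850000.00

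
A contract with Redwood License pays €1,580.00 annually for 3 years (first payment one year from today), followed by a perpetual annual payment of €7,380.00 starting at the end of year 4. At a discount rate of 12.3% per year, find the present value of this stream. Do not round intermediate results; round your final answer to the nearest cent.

€46140.88

PV of 3-year annuity: €1,580.00 × [1 − (1+0.123)^−3] / 0.123 = 3775.41527
Perpetuity value at year 3: €7,380.00 / 0.123 = 60000.00000
PV of perpetuity: 60000.00000 / (1+0.123)^3 = 42365.46539
Total PV = 3775.41527 + 42365.46539 = 46140.88066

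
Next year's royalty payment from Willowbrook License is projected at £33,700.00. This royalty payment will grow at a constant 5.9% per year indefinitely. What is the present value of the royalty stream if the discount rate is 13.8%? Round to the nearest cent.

£426582.28

Growing perpetuity: P = D₁ / (r − g) = £33,700.0000 / (0.138 − 0.059) = £426,582.28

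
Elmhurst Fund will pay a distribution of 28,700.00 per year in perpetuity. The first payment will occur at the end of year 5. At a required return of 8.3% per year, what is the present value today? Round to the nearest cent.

Value at end of year 4: C / r = 28,700.00 / 0.083 = 345,783.1325
Discount to today: PV = 345,783.1325 / (1 + 0.083)^4 = 345,783.1325 / 1.375669 = 251,356.42

251356.42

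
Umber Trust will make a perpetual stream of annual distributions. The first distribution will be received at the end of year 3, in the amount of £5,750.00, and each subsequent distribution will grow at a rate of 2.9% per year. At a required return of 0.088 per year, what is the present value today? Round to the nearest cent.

£82329.99

Value at end of year 2: C₁ / (r − g) = £5,750.00 / (0.088 − 0.029) = £97,457.6271
Discount to today: PV = £97,457.6271 / (1 + 0.088)^2 = £97,457.6271 / 1.183744 = £82,329.99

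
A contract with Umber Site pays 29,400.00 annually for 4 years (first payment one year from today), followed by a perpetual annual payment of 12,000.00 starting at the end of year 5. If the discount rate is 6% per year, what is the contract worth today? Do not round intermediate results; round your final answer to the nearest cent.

260292.84

PV of 4-year annuity: 29,400.00 × [1 − (1+0.06)^−4] / 0.06 = 101874.10501
Perpetuity value at year 4: 12,000.00 / 0.06 = 200000.00000
PV of perpetuity: 200000.00000 / (1+0.06)^4 = 158418.73265
Total PV = 101874.10501 + 158418.73265 = 260292.83766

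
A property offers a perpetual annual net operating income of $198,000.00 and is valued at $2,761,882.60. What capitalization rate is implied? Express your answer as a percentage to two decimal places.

7.17%

P = C/r ⇒ r = C/P = $198,000.00/$2,761,882.60 = 0.071690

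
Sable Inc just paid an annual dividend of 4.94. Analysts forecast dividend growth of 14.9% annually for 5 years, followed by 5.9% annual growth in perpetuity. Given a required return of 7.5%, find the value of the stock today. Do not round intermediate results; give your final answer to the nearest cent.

486.39

D_1 = 5.67606
D_2 = 6.52179
D_3 = 7.49354
D_4 = 8.61008
D_5 = 9.89298
Terminal value at year 5: TV = D_5×(1+g_2)/(r−g_2) = 10.47666/0.016 = 654.79156
P_0 = D_1/(1+r)^1 + D_2/(1+r)^2 + D_3/(1+r)^3 + D_4/(1+r)^4 + D_5/(1+r)^5 + TV/(1+r)^5
    = 5.28006 + 5.64352 + 6.03200 + 6.44723 + 6.89104 + 456.10071 = 486.39456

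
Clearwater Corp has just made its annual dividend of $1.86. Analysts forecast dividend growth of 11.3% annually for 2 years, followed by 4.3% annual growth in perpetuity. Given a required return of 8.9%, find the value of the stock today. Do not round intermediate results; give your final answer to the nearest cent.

$47.90

D_1 = 2.07018
D_2 = 2.30411
Terminal value at year 2: TV = D_2×(1+g_2)/(r−g_2) = 2.40319/0.046 = 52.24320
P_0 = D_1/(1+r)^1 + D_2/(1+r)^2 + TV/(1+r)^2
    = 1.90099 + 1.94289 + 44.05285 = 47.89673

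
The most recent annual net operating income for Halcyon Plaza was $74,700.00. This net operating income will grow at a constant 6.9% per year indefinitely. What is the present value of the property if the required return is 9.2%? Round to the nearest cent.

$3471926.09

D₁ = D₀ × (1 + g) = $74,700.00 × 1.069 = $79,854.3000
Growing perpetuity: P = D₁ / (r − g) = $79,854.3000 / (0.092 − 0.069) = $3,471,926.09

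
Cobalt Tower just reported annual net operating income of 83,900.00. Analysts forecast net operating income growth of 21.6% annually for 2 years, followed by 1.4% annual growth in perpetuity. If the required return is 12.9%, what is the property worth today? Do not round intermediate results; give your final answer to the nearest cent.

D_1 = 102022.40000
D_2 = 124059.23840
Terminal value at year 2: TV = D_2×(1+g_2)/(r−g_2) = 125796.06774/0.115 = 1093878.84989
P_0 = D_1/(1+r)^1 + D_2/(1+r)^2 + TV/(1+r)^2
    = 90365.27901 + 97328.76818 + 858185.83420 = 1045879.88139

1045879.88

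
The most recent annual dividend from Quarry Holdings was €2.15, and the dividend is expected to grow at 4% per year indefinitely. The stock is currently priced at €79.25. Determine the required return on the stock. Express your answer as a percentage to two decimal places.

6.82%

D₁ = €2.15 × 1.04 = €2.2360
P = D₁/(r − g) ⇒ r = D₁/P + g = €2.2360/€79.25 + 0.04 = 0.028215 + 0.04 = 0.068215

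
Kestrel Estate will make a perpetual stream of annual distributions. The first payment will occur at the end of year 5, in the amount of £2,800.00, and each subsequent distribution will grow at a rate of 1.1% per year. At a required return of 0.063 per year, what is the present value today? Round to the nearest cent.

£42171.75

Value at end of year 4: C₁ / (r − g) = £2,800.00 / (0.063 − 0.011) = £53,846.1538
Discount to today: PV = £53,846.1538 / (1 + 0.063)^4 = £53,846.1538 / 1.276830 = £42,171.75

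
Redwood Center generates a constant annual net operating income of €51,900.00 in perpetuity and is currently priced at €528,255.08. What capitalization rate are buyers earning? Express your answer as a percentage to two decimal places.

P = C/r ⇒ r = C/P = €51,900.00/€528,255.08 = 0.098248

9.82%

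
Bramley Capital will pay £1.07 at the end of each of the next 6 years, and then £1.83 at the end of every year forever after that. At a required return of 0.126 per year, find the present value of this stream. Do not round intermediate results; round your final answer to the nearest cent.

PV of 6-year annuity: £1.07 × [1 − (1+0.126)^−6] / 0.126 = 4.32545
Perpetuity value at year 6: £1.83 / 0.126 = 14.52381
PV of perpetuity: 14.52381 / (1+0.126)^6 = 7.12607
Total PV = 4.32545 + 7.12607 = 11.45153

£11.45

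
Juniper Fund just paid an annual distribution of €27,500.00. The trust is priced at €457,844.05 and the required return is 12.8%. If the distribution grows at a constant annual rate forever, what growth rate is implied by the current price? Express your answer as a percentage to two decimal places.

6.41%

P = D₀(1+g)/(r−g) ⇒ P(r−g) = D₀(1+g) ⇒ g(P+D₀) = P·r − D₀
g = (P·r − D₀)/(P + D₀) = (€457,844.05×0.128 − €27,500.00) / (€457,844.05 + €27,500.00) = 0.064087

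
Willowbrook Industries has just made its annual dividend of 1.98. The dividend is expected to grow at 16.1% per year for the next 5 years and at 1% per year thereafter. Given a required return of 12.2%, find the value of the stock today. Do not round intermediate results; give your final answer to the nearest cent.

32.16

D_1 = 2.29878
D_2 = 2.66888
D_3 = 3.09857
D_4 = 3.59744
D_5 = 4.17663
Terminal value at year 5: TV = D_5×(1+g_2)/(r−g_2) = 4.21840/0.112 = 37.66428
P_0 = D_1/(1+r)^1 + D_2/(1+r)^2 + D_3/(1+r)^3 + D_4/(1+r)^4 + D_5/(1+r)^5 + TV/(1+r)^5
    = 2.04882 + 2.12004 + 2.19373 + 2.26998 + 2.34889 + 21.18192 = 32.16338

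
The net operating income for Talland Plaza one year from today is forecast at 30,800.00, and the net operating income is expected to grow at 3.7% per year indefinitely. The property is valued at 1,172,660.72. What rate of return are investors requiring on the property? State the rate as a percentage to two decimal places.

P = D₁/(r − g) ⇒ r = D₁/P + g = 30,800.0000/1,172,660.72 + 0.037 = 0.026265 + 0.037 = 0.063265

6.33%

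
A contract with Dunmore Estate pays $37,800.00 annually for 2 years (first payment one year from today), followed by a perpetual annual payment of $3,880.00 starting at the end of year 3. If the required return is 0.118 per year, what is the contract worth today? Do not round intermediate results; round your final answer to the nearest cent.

$90358.90

PV of 2-year annuity: $37,800.00 × [1 − (1+0.118)^−2] / 0.118 = 64052.21437
Perpetuity value at year 2: $3,880.00 / 0.118 = 32881.35593
PV of perpetuity: 32881.35593 / (1+0.118)^2 = 26306.68419
Total PV = 64052.21437 + 26306.68419 = 90358.89857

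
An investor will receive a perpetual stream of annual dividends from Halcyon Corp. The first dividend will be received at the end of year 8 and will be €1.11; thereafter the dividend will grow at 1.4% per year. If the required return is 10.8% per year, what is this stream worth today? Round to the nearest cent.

€5.76

Value at end of year 7: C₁ / (r − g) = €1.11 / (0.108 − 0.014) = €11.8085
Discount to today: PV = €11.8085 / (1 + 0.108)^7 = €11.8085 / 2.050115 = €5.76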